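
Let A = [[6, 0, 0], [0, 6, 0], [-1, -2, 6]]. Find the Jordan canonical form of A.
The characteristic polynomial is det(xI - A) = (x - 6)^3, so the eigenvalues are 6 (algebraic multiplicity 3).

For λ = 6: rank(A - 6I) = 1, rank((A - 6I)^2) = 0. The eigenspace has dimension 3 - 1 = 2, so there are 2 Jordan blocks; the rank sequence gives block sizes [2, 1].

Assembling the blocks gives the Jordan form J above.

J = [[6, 1, 0], [0, 6, 0], [0, 0, 6]]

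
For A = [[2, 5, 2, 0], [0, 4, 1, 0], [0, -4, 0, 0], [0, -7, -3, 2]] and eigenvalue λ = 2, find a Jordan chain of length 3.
v_1 = [[-2, -2, 5, 4]]^T, v_2 = [[0, 1, -2, -1]]^T, v_3 = [[1, 0, 0, -1]]^T

We seek v_1 ∈ ker((A - 2I)^3) \ ker((A - 2I)^2), then set v_{i+1} = (A - 2I) v_i.

One such chain is v_1 = [[-2, -2, 5, 4]]^T, v_2 = [[0, 1, -2, -1]]^T, v_3 = [[1, 0, 0, -1]]^T. Check: (A - 2I) v_3 = [[0, 0, 0, 0]]^T = 0.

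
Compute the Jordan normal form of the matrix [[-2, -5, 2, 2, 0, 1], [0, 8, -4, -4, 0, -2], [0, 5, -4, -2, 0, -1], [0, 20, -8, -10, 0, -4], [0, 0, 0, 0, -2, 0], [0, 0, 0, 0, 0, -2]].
J = [[-2, 1, 0, 0, 0, 0], [0, -2, 0, 0, 0, 0], [0, 0, -2, 0, 0, 0], [0, 0, 0, -2, 0, 0], [0, 0, 0, 0, -2, 0], [0, 0, 0, 0, 0, -2]]

The characteristic polynomial is det(xI - A) = (x + 2)^6, so the eigenvalues are -2 (algebraic multiplicity 6).

For λ = -2: rank(A + 2I) = 1, rank((A + 2I)^2) = 0. The eigenspace has dimension 6 - 1 = 5, so there are 5 Jordan blocks; the rank sequence gives block sizes [2, 1, 1, 1, 1].

Assembling the blocks gives the Jordan form J above.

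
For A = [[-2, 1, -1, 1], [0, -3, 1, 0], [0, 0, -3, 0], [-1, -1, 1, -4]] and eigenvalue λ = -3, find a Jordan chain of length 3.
We seek v_1 ∈ ker((A + 3I)^3) \ ker((A + 3I)^2), then set v_{i+1} = (A + 3I) v_i.

One such chain is v_1 = [[-1, 0, 1, 0]]^T, v_2 = [[-2, 1, 0, 2]]^T, v_3 = [[1, 0, 0, -1]]^T. Check: (A + 3I) v_3 = [[0, 0, 0, 0]]^T = 0.

v_1 = [[-1, 0, 1, 0]]^T, v_2 = [[-2, 1, 0, 2]]^T, v_3 = [[1, 0, 0, -1]]^T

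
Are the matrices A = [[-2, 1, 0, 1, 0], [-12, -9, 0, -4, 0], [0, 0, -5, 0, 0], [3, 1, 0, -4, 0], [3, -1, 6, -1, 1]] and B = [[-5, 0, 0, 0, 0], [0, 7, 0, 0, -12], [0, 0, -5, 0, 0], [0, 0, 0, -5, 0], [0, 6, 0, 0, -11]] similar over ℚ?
No.

Both have characteristic polynomial (x - 1)(x + 5)^4, but the minimal polynomial of A is (x - 1)(x + 5)^2 while the minimal polynomial of B is (x - 1)(x + 5). The minimal polynomial is a similarity invariant, so A and B are not similar.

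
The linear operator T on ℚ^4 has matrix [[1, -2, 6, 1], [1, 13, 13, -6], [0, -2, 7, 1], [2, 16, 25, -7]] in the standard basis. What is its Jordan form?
The characteristic polynomial is det(xI - A) = (x - 6)^2(x - 1)^2, so the eigenvalues are 1 (algebraic multiplicity 2), 6 (algebraic multiplicity 2).

For λ = 1: rank(A - I) = 3, rank((A - I)^2) = 2. The eigenspace has dimension 4 - 3 = 1, so there is 1 Jordan block; the rank sequence gives block sizes [2].

For λ = 6: rank(A - 6I) = 3, rank((A - 6I)^2) = 2. The eigenspace has dimension 4 - 3 = 1, so there is 1 Jordan block; the rank sequence gives block sizes [2].

Assembling the blocks gives the Jordan form J above.

J = [[1, 1, 0, 0], [0, 1, 0, 0], [0, 0, 6, 1], [0, 0, 0, 6]]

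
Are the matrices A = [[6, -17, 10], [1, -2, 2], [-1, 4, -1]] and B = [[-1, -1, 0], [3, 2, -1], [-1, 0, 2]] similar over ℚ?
Yes.

Two matrices over a field are similar if and only if they have the same invariant factors.

Both A and B have characteristic polynomial (x - 1)^3 and minimal polynomial (x - 1)^3. Computing further, both have invariant factors (x - 1)^3. Hence A and B are similar.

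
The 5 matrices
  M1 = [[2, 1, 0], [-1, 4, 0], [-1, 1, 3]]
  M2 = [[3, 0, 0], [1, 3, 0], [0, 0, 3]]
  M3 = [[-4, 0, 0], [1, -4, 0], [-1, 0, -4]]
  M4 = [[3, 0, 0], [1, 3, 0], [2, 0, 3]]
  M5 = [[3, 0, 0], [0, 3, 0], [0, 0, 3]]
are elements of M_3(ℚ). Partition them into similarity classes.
3 classes: {M1, M2, M4}, {M3}, {M5}

Characteristic polynomials: χ_{M1} = (x - 3)^3, χ_{M2} = (x - 3)^3, χ_{M3} = (x + 4)^3, χ_{M4} = (x - 3)^3, χ_{M5} = (x - 3)^3.

{M1, M2, M4}: invariant factors x - 3, (x - 3)^2.

{M3}: invariant factors x + 4, (x + 4)^2.

{M5}: invariant factors x - 3, x - 3, x - 3.

Matrices are similar if and only if their invariant-factor lists agree; the partition into similarity classes is {M1, M2, M4}, {M3}, {M5}.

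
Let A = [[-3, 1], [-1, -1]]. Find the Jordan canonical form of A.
The characteristic polynomial is det(xI - A) = (x + 2)^2, so the eigenvalues are -2 (algebraic multiplicity 2).

For λ = -2: rank(A + 2I) = 1, rank((A + 2I)^2) = 0. The eigenspace has dimension 2 - 1 = 1, so there is 1 Jordan block; the rank sequence gives block sizes [2].

Assembling the blocks gives the Jordan form J above.

J = [[-2, 1], [0, -2]]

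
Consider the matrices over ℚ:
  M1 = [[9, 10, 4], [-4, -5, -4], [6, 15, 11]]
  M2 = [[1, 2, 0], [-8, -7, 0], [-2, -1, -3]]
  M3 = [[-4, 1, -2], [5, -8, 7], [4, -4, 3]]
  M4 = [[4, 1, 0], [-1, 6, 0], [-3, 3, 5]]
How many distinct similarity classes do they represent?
3 classes: {M1, M4}, {M2}, {M3}

Characteristic polynomials: χ_{M1} = (x - 5)^3, χ_{M2} = (x + 3)^3, χ_{M3} = (x + 3)^3, χ_{M4} = (x - 5)^3.

{M1, M4}: invariant factors x - 5, (x - 5)^2.

{M2}: invariant factors x + 3, (x + 3)^2.

{M3}: invariant factors (x + 3)^3.

Matrices are similar if and only if their invariant-factor lists agree; the partition into similarity classes is {M1, M4}, {M2}, {M3}.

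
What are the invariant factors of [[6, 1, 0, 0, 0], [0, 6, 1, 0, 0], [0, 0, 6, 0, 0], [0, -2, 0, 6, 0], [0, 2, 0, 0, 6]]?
The Jordan structure of A has elementary divisors (x - 6)^3, (x - 6), (x - 6). Arranging the block sizes at each eigenvalue in decreasing order and taking row products gives the invariant factors.

Invariant factors (smallest first, each dividing the next): x - 6, x - 6, (x - 6)^3.

Check: the last factor (x - 6)^3 is the minimal polynomial, and the product (x - 6)^5 is the characteristic polynomial.

x - 6, x - 6, (x - 6)^3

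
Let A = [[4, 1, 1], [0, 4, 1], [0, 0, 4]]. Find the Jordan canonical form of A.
The characteristic polynomial is det(xI - A) = (x - 4)^3, so the eigenvalues are 4 (algebraic multiplicity 3).

For λ = 4: rank(A - 4I) = 2, rank((A - 4I)^2) = 1, rank((A - 4I)^3) = 0. The eigenspace has dimension 3 - 2 = 1, so there is 1 Jordan block; the rank sequence gives block sizes [3].

Assembling the blocks gives the Jordan form J above.

J = [[4, 1, 0], [0, 4, 1], [0, 0, 4]]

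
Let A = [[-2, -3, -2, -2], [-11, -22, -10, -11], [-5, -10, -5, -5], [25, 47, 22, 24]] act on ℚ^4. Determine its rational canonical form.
The invariant factors of A (the non-unit diagonal entries of the Smith normal form of xI - A over ℚ[x]) are (x + 5)(x^3 + 2x + 1), each dividing the next. The characteristic polynomial is their product, (x + 5)(x^3 + 2x + 1).

The rational canonical form is the block-diagonal matrix of companion matrices C(f_i):
R = [[0, 0, 0, -5], [1, 0, 0, -11], [0, 1, 0, -2], [0, 0, 1, -5]].

Note the characteristic polynomial does not split into linear factors over ℚ, so A has no Jordan form over ℚ; the rational canonical form exists over any field.

R = [[0, 0, 0, -5], [1, 0, 0, -11], [0, 1, 0, -2], [0, 0, 1, -5]]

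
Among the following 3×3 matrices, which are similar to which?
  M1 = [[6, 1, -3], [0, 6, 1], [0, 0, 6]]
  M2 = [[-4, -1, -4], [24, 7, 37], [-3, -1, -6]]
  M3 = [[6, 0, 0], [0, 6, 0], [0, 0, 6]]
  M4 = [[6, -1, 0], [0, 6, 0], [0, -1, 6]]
4 classes: {M1}, {M2}, {M3}, {M4}

Characteristic polynomials: χ_{M1} = (x - 6)^3, χ_{M2} = (x + 1)^3, χ_{M3} = (x - 6)^3, χ_{M4} = (x - 6)^3.

{M1}: invariant factors (x - 6)^3.

{M2}: invariant factors (x + 1)^3.

{M3}: invariant factors x - 6, x - 6, x - 6.

{M4}: invariant factors x - 6, (x - 6)^2.

Matrices are similar if and only if their invariant-factor lists agree; the partition into similarity classes is {M1}, {M2}, {M3}, {M4}.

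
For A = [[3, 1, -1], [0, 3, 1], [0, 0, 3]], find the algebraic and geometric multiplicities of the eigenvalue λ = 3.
algebraic multiplicity 3, geometric multiplicity 1

The characteristic polynomial is (x - 3)^3, so the factor x - 3 appears with exponent 3: the algebraic multiplicity is 3.

rank(A - 3I) = 2, so the eigenspace has dimension 3 - 2 = 1: the geometric multiplicity is 1.

Since 1 < 3, A is not diagonalizable.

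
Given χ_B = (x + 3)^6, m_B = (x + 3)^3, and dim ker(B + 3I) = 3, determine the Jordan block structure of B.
λ = -3: algebraic multiplicity 6 (exponent in χ_B), largest block size 3 (exponent in m_B), 3 blocks (geometric multiplicity). These force block sizes [3, 2, 1].

Jordan blocks: (-3, 3), (-3, 2), (-3, 1)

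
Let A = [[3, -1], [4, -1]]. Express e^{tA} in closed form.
e^{tA} = [[(2*t + 1)*e^{t}, -t*e^{t}], [4*t*e^{t}, (1 - 2*t)*e^{t}]]

A has Jordan form J = [[1, 1], [0, 1]] with A = PJP^{-1}, so e^{tA} = P e^{tJ} P^{-1}.

For a Jordan block J_k(λ), e^{tJ_k(λ)} = e^{λt} · (I + tN + t^2 N^2/2! + ... + t^{k-1} N^{k-1}/(k-1)!) where N is the nilpotent superdiagonal part.

Assembling the blocks and conjugating back gives the entries of e^{tA} as shown above.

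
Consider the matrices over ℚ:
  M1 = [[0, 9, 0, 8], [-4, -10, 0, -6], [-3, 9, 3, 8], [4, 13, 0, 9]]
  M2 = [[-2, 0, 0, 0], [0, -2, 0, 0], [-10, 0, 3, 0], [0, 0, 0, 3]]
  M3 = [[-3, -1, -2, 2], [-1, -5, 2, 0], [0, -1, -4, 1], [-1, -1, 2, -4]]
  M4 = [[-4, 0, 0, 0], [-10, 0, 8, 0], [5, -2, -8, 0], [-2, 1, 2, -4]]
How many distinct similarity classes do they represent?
Characteristic polynomials: χ_{M1} = (x - 3)^2(x + 2)^2, χ_{M2} = (x - 3)^2(x + 2)^2, χ_{M3} = (x + 4)^4, χ_{M4} = (x + 4)^4.

{M1}: invariant factors x - 3, (x - 3)(x + 2)^2.

{M2}: invariant factors (x - 3)(x + 2), (x - 3)(x + 2).

{M3, M4}: invariant factors (x + 4)^2, (x + 4)^2.

Matrices are similar if and only if their invariant-factor lists agree; the partition into similarity classes is {M1}, {M2}, {M3, M4}.

3 classes: {M1}, {M2}, {M3, M4}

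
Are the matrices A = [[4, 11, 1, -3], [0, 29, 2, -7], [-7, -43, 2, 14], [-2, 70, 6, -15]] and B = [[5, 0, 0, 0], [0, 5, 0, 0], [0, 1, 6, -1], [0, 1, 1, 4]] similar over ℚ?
Both have characteristic polynomial (x - 5)^4 and minimal polynomial (x - 5)^2. But rank(A - 5I) = 2 for A while rank(B - 5I) = 1 for B, so the number of Jordan blocks at λ = 5 differs. A and B are not similar.

No.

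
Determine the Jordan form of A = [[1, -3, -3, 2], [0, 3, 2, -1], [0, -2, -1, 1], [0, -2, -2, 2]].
J = [[1, 1, 0, 0], [0, 1, 0, 0], [0, 0, 1, 0], [0, 0, 0, 2]]

The characteristic polynomial is det(xI - A) = (x - 2)(x - 1)^3, so the eigenvalues are 1 (algebraic multiplicity 3), 2 (algebraic multiplicity 1).

For λ = 1: rank(A - I) = 2, rank((A - I)^2) = 1. The eigenspace has dimension 4 - 2 = 2, so there are 2 Jordan blocks; the rank sequence gives block sizes [2, 1].

For λ = 2: algebraic multiplicity 1 gives one 1×1 block.

Assembling the blocks gives the Jordan form J above.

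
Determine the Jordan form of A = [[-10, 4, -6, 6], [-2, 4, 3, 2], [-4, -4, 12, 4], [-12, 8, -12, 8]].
The characteristic polynomial is det(xI - A) = (x - 6)^3(x + 4), so the eigenvalues are -4 (algebraic multiplicity 1), 6 (algebraic multiplicity 3).

For λ = -4: algebraic multiplicity 1 gives one 1×1 block.

For λ = 6: rank(A - 6I) = 2, rank((A - 6I)^2) = 1. The eigenspace has dimension 4 - 2 = 2, so there are 2 Jordan blocks; the rank sequence gives block sizes [2, 1].

Assembling the blocks gives the Jordan form J above.

J = [[-4, 0, 0, 0], [0, 6, 1, 0], [0, 0, 6, 0], [0, 0, 0, 6]]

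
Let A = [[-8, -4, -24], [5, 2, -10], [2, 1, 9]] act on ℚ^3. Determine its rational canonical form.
The invariant factors of A (the non-unit diagonal entries of the Smith normal form of xI - A over ℚ[x]) are (x - 2)(x^2 - x + 6), each dividing the next. The characteristic polynomial is their product, (x - 2)(x^2 - x + 6).

The rational canonical form is the block-diagonal matrix of companion matrices C(f_i):
R = [[0, 0, 12], [1, 0, -8], [0, 1, 3]].

Note the characteristic polynomial does not split into linear factors over ℚ, so A has no Jordan form over ℚ; the rational canonical form exists over any field.

R = [[0, 0, 12], [1, 0, -8], [0, 1, 3]]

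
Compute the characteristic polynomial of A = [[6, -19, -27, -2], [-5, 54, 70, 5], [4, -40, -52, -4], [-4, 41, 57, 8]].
xI - A = [[x - 6, 19, 27, 2], [5, x - 54, -70, -5], [-4, 40, x + 52, 4], [4, -41, -57, x - 8]].

Expanding det(xI - A) along the first row:
det(xI - A) = + (x - 6)·det([[x - 54, -70, -5], [40, x + 52, 4], [-41, -57, x - 8]]) - (19)·det([[5, -70, -5], [-4, x + 52, 4], [4, -57, x - 8]]) + (27)·det([[5, x - 54, -5], [-4, 40, 4], [4, -41, x - 8]]) - (2)·det([[5, x - 54, -70], [-4, 40, x + 52], [4, -41, -57]]).

Evaluating gives χ_A(x) = x^4 - 16x^3 + 96x^2 - 256x + 256 = (x - 4)^4.

χ_A(x) = (x - 4)^4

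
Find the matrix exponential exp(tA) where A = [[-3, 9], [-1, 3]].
A has Jordan form J = [[0, 1], [0, 0]] with A = PJP^{-1}, so e^{tA} = P e^{tJ} P^{-1}.

For a Jordan block J_k(λ), e^{tJ_k(λ)} = e^{λt} · (I + tN + t^2 N^2/2! + ... + t^{k-1} N^{k-1}/(k-1)!) where N is the nilpotent superdiagonal part.

Assembling the blocks and conjugating back gives the entries of e^{tA} as shown above.

e^{tA} = [[1 - 3*t, 9*t], [-t, 3*t + 1]]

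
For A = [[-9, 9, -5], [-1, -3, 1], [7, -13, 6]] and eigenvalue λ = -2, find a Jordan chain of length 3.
We seek v_1 ∈ ker((A + 2I)^3) \ ker((A + 2I)^2), then set v_{i+1} = (A + 2I) v_i.

One such chain is v_1 = [[0, 1, 2]]^T, v_2 = [[-1, 1, 3]]^T, v_3 = [[1, 3, 4]]^T. Check: (A + 2I) v_3 = [[0, 0, 0]]^T = 0.

v_1 = [[0, 1, 2]]^T, v_2 = [[-1, 1, 3]]^T, v_3 = [[1, 3, 4]]^T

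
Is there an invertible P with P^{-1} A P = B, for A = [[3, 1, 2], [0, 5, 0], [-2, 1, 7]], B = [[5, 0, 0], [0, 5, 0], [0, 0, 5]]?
No.

Both have characteristic polynomial (x - 5)^3, but the minimal polynomial of A is (x - 5)^2 while the minimal polynomial of B is x - 5. The minimal polynomial is a similarity invariant, so A and B are not similar.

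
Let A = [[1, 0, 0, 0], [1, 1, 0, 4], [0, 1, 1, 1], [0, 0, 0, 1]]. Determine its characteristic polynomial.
χ_A(x) = (x - 1)^4

xI - A = [[x - 1, 0, 0, 0], [-1, x - 1, 0, -4], [0, -1, x - 1, -1], [0, 0, 0, x - 1]].

Expanding det(xI - A) along the first row:
det(xI - A) = + (x - 1)·det([[x - 1, 0, -4], [-1, x - 1, -1], [0, 0, x - 1]]) - (0)·det([[-1, 0, -4], [0, x - 1, -1], [0, 0, x - 1]]) + (0)·det([[-1, x - 1, -4], [0, -1, -1], [0, 0, x - 1]]) - (0)·det([[-1, x - 1, 0], [0, -1, x - 1], [0, 0, 0]]).

Evaluating gives χ_A(x) = x^4 - 4x^3 + 6x^2 - 4x + 1 = (x - 1)^4.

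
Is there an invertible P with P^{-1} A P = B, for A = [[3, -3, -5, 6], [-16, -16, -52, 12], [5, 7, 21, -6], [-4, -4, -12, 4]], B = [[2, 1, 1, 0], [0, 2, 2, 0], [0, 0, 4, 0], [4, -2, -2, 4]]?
Yes.

Two matrices over a field are similar if and only if they have the same invariant factors.

Both A and B have characteristic polynomial (x - 4)^2(x - 2)^2 and minimal polynomial (x - 4)(x - 2)^2. Computing further, both have invariant factors x - 4, (x - 4)(x - 2)^2. Hence A and B are similar.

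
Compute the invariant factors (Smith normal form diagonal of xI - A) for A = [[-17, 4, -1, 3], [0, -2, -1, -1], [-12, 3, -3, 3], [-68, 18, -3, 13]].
The Jordan structure of A has elementary divisors (x + 3)^3, x. Arranging the block sizes at each eigenvalue in decreasing order and taking row products gives the invariant factors.

Invariant factors (smallest first, each dividing the next): x(x + 3)^3.

Check: the last factor x(x + 3)^3 is the minimal polynomial, and the product x(x + 3)^3 is the characteristic polynomial.

x(x + 3)^3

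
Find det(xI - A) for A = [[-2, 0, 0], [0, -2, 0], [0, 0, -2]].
χ_A(x) = (x + 2)^3

xI - A = [[x + 2, 0, 0], [0, x + 2, 0], [0, 0, x + 2]].

Expanding det(xI - A) along the first row:
det(xI - A) = + (x + 2)·det([[x + 2, 0], [0, x + 2]]) - (0)·det([[0, 0], [0, x + 2]]) + (0)·det([[0, x + 2], [0, 0]]).

Evaluating gives χ_A(x) = x^3 + 6x^2 + 12x + 8 = (x + 2)^3.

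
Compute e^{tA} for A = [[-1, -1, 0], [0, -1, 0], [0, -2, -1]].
A has Jordan form J = [[-1, 1, 0], [0, -1, 0], [0, 0, -1]] with A = PJP^{-1}, so e^{tA} = P e^{tJ} P^{-1}.

For a Jordan block J_k(λ), e^{tJ_k(λ)} = e^{λt} · (I + tN + t^2 N^2/2! + ... + t^{k-1} N^{k-1}/(k-1)!) where N is the nilpotent superdiagonal part.

Assembling the blocks and conjugating back gives the entries of e^{tA} as shown above.

e^{tA} = [[e^{-t}, -t*e^{-t}, 0], [0, e^{-t}, 0], [0, -2*t*e^{-t}, e^{-t}]]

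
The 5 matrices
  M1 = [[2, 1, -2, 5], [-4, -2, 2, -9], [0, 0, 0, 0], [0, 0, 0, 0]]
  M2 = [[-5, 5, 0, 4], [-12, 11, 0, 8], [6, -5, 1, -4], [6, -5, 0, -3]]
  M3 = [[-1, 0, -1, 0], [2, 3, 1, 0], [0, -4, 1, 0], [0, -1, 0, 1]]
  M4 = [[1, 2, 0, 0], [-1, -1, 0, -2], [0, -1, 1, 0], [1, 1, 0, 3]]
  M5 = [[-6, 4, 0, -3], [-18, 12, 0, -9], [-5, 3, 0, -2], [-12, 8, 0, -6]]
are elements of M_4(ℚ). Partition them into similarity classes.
Characteristic polynomials: χ_{M1} = x^4, χ_{M2} = (x - 1)^4, χ_{M3} = (x - 1)^4, χ_{M4} = (x - 1)^4, χ_{M5} = x^4.

{M1}: invariant factors x, x^3.

{M2}: invariant factors x - 1, x - 1, (x - 1)^2.

{M3, M4}: invariant factors x - 1, (x - 1)^3.

{M5}: invariant factors x^2, x^2.

Matrices are similar if and only if their invariant-factor lists agree; the partition into similarity classes is {M1}, {M2}, {M3, M4}, {M5}.

4 classes: {M1}, {M2}, {M3, M4}, {M5}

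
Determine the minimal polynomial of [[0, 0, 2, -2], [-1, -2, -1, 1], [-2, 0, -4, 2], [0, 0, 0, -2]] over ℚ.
The characteristic polynomial factors as (x + 2)^4. The minimal polynomial is ∏(x - λ)^{k_λ} where k_λ is the size of the largest Jordan block at λ.

For λ = -2: rank(A + 2I) = 1, and the largest Jordan block has size 2 (the smallest k with rank((A + 2I)^k) = rank((A + 2I)^(k+1))).

So m_A(x) = (x + 2)^2.

m_A(x) = (x + 2)^2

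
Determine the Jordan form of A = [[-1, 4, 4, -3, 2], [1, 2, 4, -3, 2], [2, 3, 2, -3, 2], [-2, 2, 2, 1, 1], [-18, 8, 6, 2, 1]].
J = [[-2, 1, 0, 0, 0], [0, -2, 0, 0, 0], [0, 0, 3, 1, 0], [0, 0, 0, 3, 1], [0, 0, 0, 0, 3]]

The characteristic polynomial is det(xI - A) = (x - 3)^3(x + 2)^2, so the eigenvalues are -2 (algebraic multiplicity 2), 3 (algebraic multiplicity 3).

For λ = -2: rank(A + 2I) = 4, rank((A + 2I)^2) = 3. The eigenspace has dimension 5 - 4 = 1, so there is 1 Jordan block; the rank sequence gives block sizes [2].

For λ = 3: rank(A - 3I) = 4, rank((A - 3I)^2) = 3, rank((A - 3I)^3) = 2. The eigenspace has dimension 5 - 4 = 1, so there is 1 Jordan block; the rank sequence gives block sizes [3].

Assembling the blocks gives the Jordan form J above.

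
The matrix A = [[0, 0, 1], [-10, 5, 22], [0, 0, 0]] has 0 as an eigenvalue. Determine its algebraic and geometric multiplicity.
algebraic multiplicity 2, geometric multiplicity 1

The characteristic polynomial is x^2(x - 5), so the factor x appears with exponent 2: the algebraic multiplicity is 2.

rank(A) = 2, so the eigenspace has dimension 3 - 2 = 1: the geometric multiplicity is 1.

Since 1 < 2, A is not diagonalizable.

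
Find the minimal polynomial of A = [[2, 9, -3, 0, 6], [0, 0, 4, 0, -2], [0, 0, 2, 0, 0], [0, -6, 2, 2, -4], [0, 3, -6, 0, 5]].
m_A(x) = (x - 3)(x - 2)^2

The characteristic polynomial factors as (x - 3)(x - 2)^4. The minimal polynomial is ∏(x - λ)^{k_λ} where k_λ is the size of the largest Jordan block at λ.

For λ = 2: rank(A - 2I) = 2, and the largest Jordan block has size 2 (the smallest k with rank((A - 2I)^k) = rank((A - 2I)^(k+1))).
For λ = 3: rank(A - 3I) = 4, and the largest Jordan block has size 1 (the smallest k with rank((A - 3I)^k) = rank((A - 3I)^(k+1))).

So m_A(x) = (x - 3)(x - 2)^2.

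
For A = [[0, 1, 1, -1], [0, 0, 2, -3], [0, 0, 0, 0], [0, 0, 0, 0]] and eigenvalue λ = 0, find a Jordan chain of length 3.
We seek v_1 ∈ ker(A^3) \ ker(A^2), then set v_{i+1} = A v_i.

One such chain is v_1 = [[-2, 0, 2, 1]]^T, v_2 = [[1, 1, 0, 0]]^T, v_3 = [[1, 0, 0, 0]]^T. Check: A v_3 = [[0, 0, 0, 0]]^T = 0.

v_1 = [[-2, 0, 2, 1]]^T, v_2 = [[1, 1, 0, 0]]^T, v_3 = [[1, 0, 0, 0]]^T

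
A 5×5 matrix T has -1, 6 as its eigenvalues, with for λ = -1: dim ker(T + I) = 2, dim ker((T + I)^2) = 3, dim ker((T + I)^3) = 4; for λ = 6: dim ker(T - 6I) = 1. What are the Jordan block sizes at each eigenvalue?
λ = -1: successive nullity increments [2, 1, 1] count blocks of size ≥ k; block sizes are [3, 1].
λ = 6: successive nullity increments [1] count blocks of size ≥ k; block sizes are [1].

Jordan blocks: (-1, 3), (-1, 1), (6, 1)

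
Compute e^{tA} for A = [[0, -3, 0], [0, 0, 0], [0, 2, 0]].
A has Jordan form J = [[0, 1, 0], [0, 0, 0], [0, 0, 0]] with A = PJP^{-1}, so e^{tA} = P e^{tJ} P^{-1}.

For a Jordan block J_k(λ), e^{tJ_k(λ)} = e^{λt} · (I + tN + t^2 N^2/2! + ... + t^{k-1} N^{k-1}/(k-1)!) where N is the nilpotent superdiagonal part.

Assembling the blocks and conjugating back gives the entries of e^{tA} as shown above.

e^{tA} = [[1, -3*t, 0], [0, 1, 0], [0, 2*t, 1]]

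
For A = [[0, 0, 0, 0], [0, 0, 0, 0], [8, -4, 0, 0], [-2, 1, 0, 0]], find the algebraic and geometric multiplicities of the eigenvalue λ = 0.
The characteristic polynomial is x^4, so the factor x appears with exponent 4: the algebraic multiplicity is 4.

rank(A) = 1, so the eigenspace has dimension 4 - 1 = 3: the geometric multiplicity is 3.

Since 3 < 4, A is not diagonalizable.

algebraic multiplicity 4, geometric multiplicity 3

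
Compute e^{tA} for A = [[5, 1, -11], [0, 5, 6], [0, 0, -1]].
e^{tA} = [[e^{5*t}, t*e^{5*t}, ((t - 2)*e^{6*t} + 2)*e^{-t}], [0, e^{5*t}, (e^{6*t} - 1)*e^{-t}], [0, 0, e^{-t}]]

A has Jordan form J = [[-1, 0, 0], [0, 5, 1], [0, 0, 5]] with A = PJP^{-1}, so e^{tA} = P e^{tJ} P^{-1}.

For a Jordan block J_k(λ), e^{tJ_k(λ)} = e^{λt} · (I + tN + t^2 N^2/2! + ... + t^{k-1} N^{k-1}/(k-1)!) where N is the nilpotent superdiagonal part.

Assembling the blocks and conjugating back gives the entries of e^{tA} as shown above.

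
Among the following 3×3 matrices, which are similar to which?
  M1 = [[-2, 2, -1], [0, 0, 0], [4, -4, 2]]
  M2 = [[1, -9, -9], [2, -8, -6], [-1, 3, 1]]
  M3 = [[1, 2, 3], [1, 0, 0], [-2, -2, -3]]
Characteristic polynomials: χ_{M1} = x^3, χ_{M2} = (x + 2)^3, χ_{M3} = x(x + 1)^2.

{M1}: invariant factors x, x^2.

{M2}: invariant factors x + 2, (x + 2)^2.

{M3}: invariant factors x(x + 1)^2.

Matrices are similar if and only if their invariant-factor lists agree; the partition into similarity classes is {M1}, {M2}, {M3}.

3 classes: {M1}, {M2}, {M3}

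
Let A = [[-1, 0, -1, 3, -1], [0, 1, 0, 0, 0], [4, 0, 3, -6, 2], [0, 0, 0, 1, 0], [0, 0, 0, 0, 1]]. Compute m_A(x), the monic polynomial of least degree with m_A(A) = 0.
m_A(x) = (x - 1)^2

The characteristic polynomial factors as (x - 1)^5. The minimal polynomial is ∏(x - λ)^{k_λ} where k_λ is the size of the largest Jordan block at λ.

For λ = 1: rank(A - I) = 1, and the largest Jordan block has size 2 (the smallest k with rank((A - I)^k) = rank((A - I)^(k+1))).

So m_A(x) = (x - 1)^2.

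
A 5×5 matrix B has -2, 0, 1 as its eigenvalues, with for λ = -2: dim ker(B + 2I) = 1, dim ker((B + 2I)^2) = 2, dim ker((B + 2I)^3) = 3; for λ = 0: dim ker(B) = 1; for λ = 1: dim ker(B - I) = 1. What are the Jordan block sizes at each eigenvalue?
λ = -2: successive nullity increments [1, 1, 1] count blocks of size ≥ k; block sizes are [3].
λ = 0: successive nullity increments [1] count blocks of size ≥ k; block sizes are [1].
λ = 1: successive nullity increments [1] count blocks of size ≥ k; block sizes are [1].

Jordan blocks: (-2, 3), (0, 1), (1, 1)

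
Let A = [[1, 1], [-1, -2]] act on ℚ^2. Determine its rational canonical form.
R = [[0, 1], [1, -1]]

The invariant factors of A (the non-unit diagonal entries of the Smith normal form of xI - A over ℚ[x]) are x^2 + x - 1, each dividing the next. The characteristic polynomial is their product, x^2 + x - 1.

The rational canonical form is the block-diagonal matrix of companion matrices C(f_i):
R = [[0, 1], [1, -1]].

Note the characteristic polynomial does not split into linear factors over ℚ, so A has no Jordan form over ℚ; the rational canonical form exists over any field.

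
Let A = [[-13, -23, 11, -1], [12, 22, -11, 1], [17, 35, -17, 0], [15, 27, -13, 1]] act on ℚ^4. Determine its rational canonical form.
The invariant factors of A (the non-unit diagonal entries of the Smith normal form of xI - A over ℚ[x]) are (x + 1)(x + 2)(x^2 + 4x + 1), each dividing the next. The characteristic polynomial is their product, (x + 1)(x + 2)(x^2 + 4x + 1).

The rational canonical form is the block-diagonal matrix of companion matrices C(f_i):
R = [[0, 0, 0, -2], [1, 0, 0, -11], [0, 1, 0, -15], [0, 0, 1, -7]].

Note the characteristic polynomial does not split into linear factors over ℚ, so A has no Jordan form over ℚ; the rational canonical form exists over any field.

R = [[0, 0, 0, -2], [1, 0, 0, -11], [0, 1, 0, -15], [0, 0, 1, -7]]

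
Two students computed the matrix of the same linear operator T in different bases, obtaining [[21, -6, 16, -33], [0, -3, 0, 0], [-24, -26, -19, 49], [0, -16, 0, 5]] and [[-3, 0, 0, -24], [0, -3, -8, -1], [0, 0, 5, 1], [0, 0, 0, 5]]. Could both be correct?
Two matrices over a field are similar if and only if they have the same invariant factors.

Both A and B have characteristic polynomial (x - 5)^2(x + 3)^2 and minimal polynomial (x - 5)^2(x + 3). Computing further, both have invariant factors x + 3, (x - 5)^2(x + 3). Hence A and B are similar.

Yes.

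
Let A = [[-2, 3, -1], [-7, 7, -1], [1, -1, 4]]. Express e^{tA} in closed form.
e^{tA} = [[(3*t^2 - 10*t + 2)*e^{3*t}/2, t*(3 - t)*e^{3*t}, t*(t - 2)*e^{3*t}/2], [t*(3*t - 7)*e^{3*t}, (-2*t^2 + 4*t + 1)*e^{3*t}, t*(t - 1)*e^{3*t}], [t*(3*t + 2)*e^{3*t}/2, -t*(t + 1)*e^{3*t}, (t^2/2 + t + 1)*e^{3*t}]]

A has Jordan form J = [[3, 1, 0], [0, 3, 1], [0, 0, 3]] with A = PJP^{-1}, so e^{tA} = P e^{tJ} P^{-1}.

For a Jordan block J_k(λ), e^{tJ_k(λ)} = e^{λt} · (I + tN + t^2 N^2/2! + ... + t^{k-1} N^{k-1}/(k-1)!) where N is the nilpotent superdiagonal part.

Assembling the blocks and conjugating back gives the entries of e^{tA} as shown above.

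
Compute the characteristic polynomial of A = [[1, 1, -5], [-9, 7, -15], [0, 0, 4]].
χ_A(x) = (x - 4)^3

xI - A = [[x - 1, -1, 5], [9, x - 7, 15], [0, 0, x - 4]].

Expanding det(xI - A) along the first row:
det(xI - A) = + (x - 1)·det([[x - 7, 15], [0, x - 4]]) - (-1)·det([[9, 15], [0, x - 4]]) + (5)·det([[9, x - 7], [0, 0]]).

Evaluating gives χ_A(x) = x^3 - 12x^2 + 48x - 64 = (x - 4)^3.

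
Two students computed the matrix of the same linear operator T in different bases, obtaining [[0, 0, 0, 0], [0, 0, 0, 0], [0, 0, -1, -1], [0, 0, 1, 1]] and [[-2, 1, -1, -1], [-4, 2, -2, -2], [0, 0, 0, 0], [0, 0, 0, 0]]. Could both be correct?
Two matrices over a field are similar if and only if they have the same invariant factors.

Both A and B have characteristic polynomial x^4 and minimal polynomial x^2. Computing further, both have invariant factors x, x, x^2. Hence A and B are similar.

Yes.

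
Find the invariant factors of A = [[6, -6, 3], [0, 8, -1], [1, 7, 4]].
The Jordan structure of A has elementary divisors (x - 6)^3. Arranging the block sizes at each eigenvalue in decreasing order and taking row products gives the invariant factors.

Invariant factors (smallest first, each dividing the next): (x - 6)^3.

Check: the last factor (x - 6)^3 is the minimal polynomial, and the product (x - 6)^3 is the characteristic polynomial.

(x - 6)^3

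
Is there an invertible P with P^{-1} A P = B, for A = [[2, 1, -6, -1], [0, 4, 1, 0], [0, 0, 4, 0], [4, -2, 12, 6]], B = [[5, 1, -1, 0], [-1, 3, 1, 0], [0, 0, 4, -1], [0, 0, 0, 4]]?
Yes.

Two matrices over a field are similar if and only if they have the same invariant factors.

Both A and B have characteristic polynomial (x - 4)^4 and minimal polynomial (x - 4)^3. Computing further, both have invariant factors x - 4, (x - 4)^3. Hence A and B are similar.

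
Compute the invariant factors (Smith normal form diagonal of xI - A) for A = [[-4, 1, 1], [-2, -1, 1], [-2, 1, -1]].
x + 2, (x + 2)^2

The Jordan structure of A has elementary divisors (x + 2)^2, (x + 2). Arranging the block sizes at each eigenvalue in decreasing order and taking row products gives the invariant factors.

Invariant factors (smallest first, each dividing the next): x + 2, (x + 2)^2.

Check: the last factor (x + 2)^2 is the minimal polynomial, and the product (x + 2)^3 is the characteristic polynomial.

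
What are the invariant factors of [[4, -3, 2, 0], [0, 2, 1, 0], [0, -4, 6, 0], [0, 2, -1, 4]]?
x - 4, (x - 4)^3

The Jordan structure of A has elementary divisors (x - 4)^3, (x - 4). Arranging the block sizes at each eigenvalue in decreasing order and taking row products gives the invariant factors.

Invariant factors (smallest first, each dividing the next): x - 4, (x - 4)^3.

Check: the last factor (x - 4)^3 is the minimal polynomial, and the product (x - 4)^4 is the characteristic polynomial.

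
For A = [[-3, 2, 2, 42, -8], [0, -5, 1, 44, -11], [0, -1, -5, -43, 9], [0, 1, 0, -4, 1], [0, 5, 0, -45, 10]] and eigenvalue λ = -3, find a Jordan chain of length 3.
v_1 = [[-2, 0, 1, 0, 0]]^T, v_2 = [[2, 1, -2, 0, 0]]^T, v_3 = [[-2, -4, 3, 1, 5]]^T

We seek v_1 ∈ ker((A + 3I)^3) \ ker((A + 3I)^2), then set v_{i+1} = (A + 3I) v_i.

One such chain is v_1 = [[-2, 0, 1, 0, 0]]^T, v_2 = [[2, 1, -2, 0, 0]]^T, v_3 = [[-2, -4, 3, 1, 5]]^T. Check: (A + 3I) v_3 = [[0, 0, 0, 0, 0]]^T = 0.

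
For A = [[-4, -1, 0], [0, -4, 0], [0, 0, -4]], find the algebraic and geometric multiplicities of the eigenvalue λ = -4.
algebraic multiplicity 3, geometric multiplicity 2

The characteristic polynomial is (x + 4)^3, so the factor x + 4 appears with exponent 3: the algebraic multiplicity is 3.

rank(A + 4I) = 1, so the eigenspace has dimension 3 - 1 = 2: the geometric multiplicity is 2.

Since 2 < 3, A is not diagonalizable.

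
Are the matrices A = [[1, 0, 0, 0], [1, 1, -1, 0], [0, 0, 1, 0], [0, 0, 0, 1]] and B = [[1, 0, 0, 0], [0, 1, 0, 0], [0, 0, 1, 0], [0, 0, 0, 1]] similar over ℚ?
No.

Both have characteristic polynomial (x - 1)^4, but the minimal polynomial of A is (x - 1)^2 while the minimal polynomial of B is x - 1. The minimal polynomial is a similarity invariant, so A and B are not similar.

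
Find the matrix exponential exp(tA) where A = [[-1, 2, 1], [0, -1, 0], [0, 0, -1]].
e^{tA} = [[e^{-t}, 2*t*e^{-t}, t*e^{-t}], [0, e^{-t}, 0], [0, 0, e^{-t}]]

A has Jordan form J = [[-1, 1, 0], [0, -1, 0], [0, 0, -1]] with A = PJP^{-1}, so e^{tA} = P e^{tJ} P^{-1}.

For a Jordan block J_k(λ), e^{tJ_k(λ)} = e^{λt} · (I + tN + t^2 N^2/2! + ... + t^{k-1} N^{k-1}/(k-1)!) where N is the nilpotent superdiagonal part.

Assembling the blocks and conjugating back gives the entries of e^{tA} as shown above.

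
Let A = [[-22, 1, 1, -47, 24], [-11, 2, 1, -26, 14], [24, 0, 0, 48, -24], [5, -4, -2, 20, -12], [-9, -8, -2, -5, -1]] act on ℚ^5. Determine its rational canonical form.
The invariant factors of A (the non-unit diagonal entries of the Smith normal form of xI - A over ℚ[x]) are (x - 3)(x + 4)(x^3 + 2x - 2), each dividing the next. The characteristic polynomial is their product, (x - 3)(x + 4)(x^3 + 2x - 2).

The rational canonical form is the block-diagonal matrix of companion matrices C(f_i):
R = [[0, 0, 0, 0, -24], [1, 0, 0, 0, 26], [0, 1, 0, 0, 0], [0, 0, 1, 0, 10], [0, 0, 0, 1, -1]].

Note the characteristic polynomial does not split into linear factors over ℚ, so A has no Jordan form over ℚ; the rational canonical form exists over any field.

R = [[0, 0, 0, 0, -24], [1, 0, 0, 0, 26], [0, 1, 0, 0, 0], [0, 0, 1, 0, 10], [0, 0, 0, 1, -1]]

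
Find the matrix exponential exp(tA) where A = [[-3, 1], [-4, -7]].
A has Jordan form J = [[-5, 1], [0, -5]] with A = PJP^{-1}, so e^{tA} = P e^{tJ} P^{-1}.

For a Jordan block J_k(λ), e^{tJ_k(λ)} = e^{λt} · (I + tN + t^2 N^2/2! + ... + t^{k-1} N^{k-1}/(k-1)!) where N is the nilpotent superdiagonal part.

Assembling the blocks and conjugating back gives the entries of e^{tA} as shown above.

e^{tA} = [[(2*t + 1)*e^{-5*t}, t*e^{-5*t}], [-4*t*e^{-5*t}, (1 - 2*t)*e^{-5*t}]]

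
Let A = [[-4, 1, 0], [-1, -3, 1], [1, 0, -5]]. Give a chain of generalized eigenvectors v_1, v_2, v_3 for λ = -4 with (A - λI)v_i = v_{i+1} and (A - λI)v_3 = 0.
v_1 = [[-1, -1, 1]]^T, v_2 = [[-1, 1, -2]]^T, v_3 = [[1, 0, 1]]^T

We seek v_1 ∈ ker((A + 4I)^3) \ ker((A + 4I)^2), then set v_{i+1} = (A + 4I) v_i.

One such chain is v_1 = [[-1, -1, 1]]^T, v_2 = [[-1, 1, -2]]^T, v_3 = [[1, 0, 1]]^T. Check: (A + 4I) v_3 = [[0, 0, 0]]^T = 0.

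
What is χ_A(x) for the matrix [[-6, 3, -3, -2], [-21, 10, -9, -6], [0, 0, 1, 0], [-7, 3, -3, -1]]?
xI - A = [[x + 6, -3, 3, 2], [21, x - 10, 9, 6], [0, 0, x - 1, 0], [7, -3, 3, x + 1]].

Expanding det(xI - A) along the first row:
det(xI - A) = + (x + 6)·det([[x - 10, 9, 6], [0, x - 1, 0], [-3, 3, x + 1]]) - (-3)·det([[21, 9, 6], [0, x - 1, 0], [7, 3, x + 1]]) + (3)·det([[21, x - 10, 6], [0, 0, 0], [7, -3, x + 1]]) - (2)·det([[21, x - 10, 9], [0, 0, x - 1], [7, -3, 3]]).

Evaluating gives χ_A(x) = x^4 - 4x^3 + 6x^2 - 4x + 1 = (x - 1)^4.

χ_A(x) = (x - 1)^4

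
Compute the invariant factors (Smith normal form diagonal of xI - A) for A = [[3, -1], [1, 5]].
The Jordan structure of A has elementary divisors (x - 4)^2. Arranging the block sizes at each eigenvalue in decreasing order and taking row products gives the invariant factors.

Invariant factors (smallest first, each dividing the next): (x - 4)^2.

Check: the last factor (x - 4)^2 is the minimal polynomial, and the product (x - 4)^2 is the characteristic polynomial.

(x - 4)^2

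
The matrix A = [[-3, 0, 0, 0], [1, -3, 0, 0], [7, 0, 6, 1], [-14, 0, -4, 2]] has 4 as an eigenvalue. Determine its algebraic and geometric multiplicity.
algebraic multiplicity 2, geometric multiplicity 1

The characteristic polynomial is (x - 4)^2(x + 3)^2, so the factor x - 4 appears with exponent 2: the algebraic multiplicity is 2.

rank(A - 4I) = 3, so the eigenspace has dimension 4 - 3 = 1: the geometric multiplicity is 1.

Since 1 < 2, A is not diagonalizable.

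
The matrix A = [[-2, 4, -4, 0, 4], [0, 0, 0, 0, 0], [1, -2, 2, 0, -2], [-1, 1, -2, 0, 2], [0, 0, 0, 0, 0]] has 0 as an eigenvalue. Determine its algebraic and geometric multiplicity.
The characteristic polynomial is x^5, so the factor x appears with exponent 5: the algebraic multiplicity is 5.

rank(A) = 2, so the eigenspace has dimension 5 - 2 = 3: the geometric multiplicity is 3.

Since 3 < 5, A is not diagonalizable.

algebraic multiplicity 5, geometric multiplicity 3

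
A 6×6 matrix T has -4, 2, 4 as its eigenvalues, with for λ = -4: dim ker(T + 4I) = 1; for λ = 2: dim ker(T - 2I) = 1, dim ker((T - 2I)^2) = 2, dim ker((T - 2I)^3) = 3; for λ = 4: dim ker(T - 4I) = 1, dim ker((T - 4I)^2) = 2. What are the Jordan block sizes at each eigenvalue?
λ = -4: successive nullity increments [1] count blocks of size ≥ k; block sizes are [1].
λ = 2: successive nullity increments [1, 1, 1] count blocks of size ≥ k; block sizes are [3].
λ = 4: successive nullity increments [1, 1] count blocks of size ≥ k; block sizes are [2].

Jordan blocks: (-4, 1), (2, 3), (4, 2)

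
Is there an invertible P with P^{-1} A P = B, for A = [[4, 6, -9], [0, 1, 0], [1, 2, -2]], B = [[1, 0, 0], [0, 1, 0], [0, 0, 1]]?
No.

Both have characteristic polynomial (x - 1)^3, but the minimal polynomial of A is (x - 1)^2 while the minimal polynomial of B is x - 1. The minimal polynomial is a similarity invariant, so A and B are not similar.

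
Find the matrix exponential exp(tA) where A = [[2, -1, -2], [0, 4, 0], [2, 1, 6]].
e^{tA} = [[(1 - 2*t)*e^{4*t}, -t*e^{4*t}, -2*t*e^{4*t}], [0, e^{4*t}, 0], [2*t*e^{4*t}, t*e^{4*t}, (2*t + 1)*e^{4*t}]]

A has Jordan form J = [[4, 1, 0], [0, 4, 0], [0, 0, 4]] with A = PJP^{-1}, so e^{tA} = P e^{tJ} P^{-1}.

For a Jordan block J_k(λ), e^{tJ_k(λ)} = e^{λt} · (I + tN + t^2 N^2/2! + ... + t^{k-1} N^{k-1}/(k-1)!) where N is the nilpotent superdiagonal part.

Assembling the blocks and conjugating back gives the entries of e^{tA} as shown above.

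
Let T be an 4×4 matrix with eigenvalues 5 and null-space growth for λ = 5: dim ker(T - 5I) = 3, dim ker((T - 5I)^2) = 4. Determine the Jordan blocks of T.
λ = 5: successive nullity increments [3, 1] count blocks of size ≥ k; block sizes are [2, 1, 1].

Jordan blocks: (5, 2), (5, 1), (5, 1)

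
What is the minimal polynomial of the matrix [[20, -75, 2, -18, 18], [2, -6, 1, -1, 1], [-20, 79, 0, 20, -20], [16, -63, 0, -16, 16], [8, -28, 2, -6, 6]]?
m_A(x) = x^3(x - 4)

The characteristic polynomial factors as x^4(x - 4). The minimal polynomial is ∏(x - λ)^{k_λ} where k_λ is the size of the largest Jordan block at λ.

For λ = 0: rank(A) = 3, and the largest Jordan block has size 3 (the smallest k with rank(A^k) = rank(A^(k+1))).
For λ = 4: rank(A - 4I) = 4, and the largest Jordan block has size 1 (the smallest k with rank((A - 4I)^k) = rank((A - 4I)^(k+1))).

So m_A(x) = x^3(x - 4).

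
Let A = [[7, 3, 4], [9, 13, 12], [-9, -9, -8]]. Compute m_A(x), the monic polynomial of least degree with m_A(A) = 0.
m_A(x) = (x - 4)^2

The characteristic polynomial factors as (x - 4)^3. The minimal polynomial is ∏(x - λ)^{k_λ} where k_λ is the size of the largest Jordan block at λ.

For λ = 4: rank(A - 4I) = 1, and the largest Jordan block has size 2 (the smallest k with rank((A - 4I)^k) = rank((A - 4I)^(k+1))).

So m_A(x) = (x - 4)^2.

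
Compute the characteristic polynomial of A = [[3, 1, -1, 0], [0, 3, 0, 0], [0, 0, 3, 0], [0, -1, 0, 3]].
xI - A = [[x - 3, -1, 1, 0], [0, x - 3, 0, 0], [0, 0, x - 3, 0], [0, 1, 0, x - 3]].

Expanding det(xI - A) along the first row:
det(xI - A) = + (x - 3)·det([[x - 3, 0, 0], [0, x - 3, 0], [1, 0, x - 3]]) - (-1)·det([[0, 0, 0], [0, x - 3, 0], [0, 0, x - 3]]) + (1)·det([[0, x - 3, 0], [0, 0, 0], [0, 1, x - 3]]) - (0)·det([[0, x - 3, 0], [0, 0, x - 3], [0, 1, 0]]).

Evaluating gives χ_A(x) = x^4 - 12x^3 + 54x^2 - 108x + 81 = (x - 3)^4.

χ_A(x) = (x - 3)^4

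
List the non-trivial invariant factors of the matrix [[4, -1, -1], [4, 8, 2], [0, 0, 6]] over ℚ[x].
The Jordan structure of A has elementary divisors (x - 6)^2, (x - 6). Arranging the block sizes at each eigenvalue in decreasing order and taking row products gives the invariant factors.

Invariant factors (smallest first, each dividing the next): x - 6, (x - 6)^2.

Check: the last factor (x - 6)^2 is the minimal polynomial, and the product (x - 6)^3 is the characteristic polynomial.

x - 6, (x - 6)^2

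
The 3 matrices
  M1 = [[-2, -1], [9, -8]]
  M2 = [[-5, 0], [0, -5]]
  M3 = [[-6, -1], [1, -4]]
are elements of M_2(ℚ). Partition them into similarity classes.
Characteristic polynomials: χ_{M1} = (x + 5)^2, χ_{M2} = (x + 5)^2, χ_{M3} = (x + 5)^2.

{M1, M3}: invariant factors (x + 5)^2.

{M2}: invariant factors x + 5, x + 5.

Matrices are similar if and only if their invariant-factor lists agree; the partition into similarity classes is {M1, M3}, {M2}.

2 classes: {M1, M3}, {M2}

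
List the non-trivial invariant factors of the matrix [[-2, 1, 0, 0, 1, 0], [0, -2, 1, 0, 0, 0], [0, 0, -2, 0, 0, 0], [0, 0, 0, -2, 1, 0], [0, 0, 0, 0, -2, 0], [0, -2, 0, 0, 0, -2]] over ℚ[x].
x + 2, (x + 2)^2, (x + 2)^3

The Jordan structure of A has elementary divisors (x + 2)^3, (x + 2)^2, (x + 2). Arranging the block sizes at each eigenvalue in decreasing order and taking row products gives the invariant factors.

Invariant factors (smallest first, each dividing the next): x + 2, (x + 2)^2, (x + 2)^3.

Check: the last factor (x + 2)^3 is the minimal polynomial, and the product (x + 2)^6 is the characteristic polynomial.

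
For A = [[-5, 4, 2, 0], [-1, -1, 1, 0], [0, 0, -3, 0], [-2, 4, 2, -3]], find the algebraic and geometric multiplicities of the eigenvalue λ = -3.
The characteristic polynomial is (x + 3)^4, so the factor x + 3 appears with exponent 4: the algebraic multiplicity is 4.

rank(A + 3I) = 1, so the eigenspace has dimension 4 - 1 = 3: the geometric multiplicity is 3.

Since 3 < 4, A is not diagonalizable.

algebraic multiplicity 4, geometric multiplicity 3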